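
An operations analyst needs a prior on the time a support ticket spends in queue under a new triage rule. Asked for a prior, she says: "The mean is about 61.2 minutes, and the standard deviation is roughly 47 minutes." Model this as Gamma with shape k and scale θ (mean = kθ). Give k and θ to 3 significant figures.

For Gamma(k, scale θ): mean = kθ, variance = kθ², so CV = 1/√k.
CV = SD/mean = 47/61.2 = 0.768, hence k = 1/CV² = 1.7.
Then θ = mean/k = 61.2/1.7 = 36.1.

k ≈ 1.7, θ ≈ 36.1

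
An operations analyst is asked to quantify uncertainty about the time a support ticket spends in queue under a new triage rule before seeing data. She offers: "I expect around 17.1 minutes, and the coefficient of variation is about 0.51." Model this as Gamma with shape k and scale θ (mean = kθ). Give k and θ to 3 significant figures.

k ≈ 3.84, θ ≈ 4.45

For Gamma(k, scale θ): mean = kθ, variance = kθ², so CV = 1/√k.
CV = 0.51, hence k = 1/CV² = 3.84.
Then θ = mean/k = 17.1/3.84 = 4.45.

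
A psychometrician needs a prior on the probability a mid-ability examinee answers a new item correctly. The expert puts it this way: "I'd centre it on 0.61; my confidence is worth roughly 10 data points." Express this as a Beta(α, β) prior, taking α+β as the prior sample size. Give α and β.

Under the effective-sample-size interpretation, Beta(α, β) has prior mean α/(α+β) and prior sample size α+β.
So α+β = 10 and α/(α+β) = 0.61, giving α = 0.61·10 = 6.1 and β = 10 − 6.1 = 3.9.

α = 6.1, β = 3.9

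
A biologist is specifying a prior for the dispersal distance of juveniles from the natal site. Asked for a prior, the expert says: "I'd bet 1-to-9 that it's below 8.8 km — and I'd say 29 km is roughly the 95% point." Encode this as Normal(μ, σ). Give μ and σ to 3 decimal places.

μ = 17.646, σ = 6.903

The p-quantile of Normal(μ,σ) is μ + z_p·σ, with z_{0.1} = -1.282 and z_{0.95} = 1.645.
Eliminate σ: μ = (z₂·x₁ − z₁·x₂)/(z₂ − z₁) = (1.645·8.8 − (-1.282)·29)/2.926 = 17.646.
Then σ = (x₂ − x₁)/(z₂ − z₁) = (29 − 8.8)/2.926 = 6.903.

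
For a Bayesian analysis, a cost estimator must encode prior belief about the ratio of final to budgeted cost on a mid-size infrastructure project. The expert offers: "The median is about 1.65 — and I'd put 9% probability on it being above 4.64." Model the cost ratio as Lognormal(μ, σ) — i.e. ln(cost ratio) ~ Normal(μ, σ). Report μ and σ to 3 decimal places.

μ ≈ 0.501, σ ≈ 0.771

If T ~ Lognormal(μ,σ) then ln T ~ Normal(μ,σ), so the p-quantile of ln T is μ + z_p·σ.
ln(1.65) = 0.5008 and ln(4.64) = 1.535; z_{0.5} = 0, z_{0.91} = 1.341.
σ = (1.535 − 0.5008)/(1.341 − (0)) = 0.771.
μ = 0.5008 − (0)·0.771 = 0.501.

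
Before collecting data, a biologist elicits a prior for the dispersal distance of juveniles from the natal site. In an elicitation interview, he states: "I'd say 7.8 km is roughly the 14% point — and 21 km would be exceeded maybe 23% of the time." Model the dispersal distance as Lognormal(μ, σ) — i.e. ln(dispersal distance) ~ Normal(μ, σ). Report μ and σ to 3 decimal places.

μ ≈ 2.642, σ ≈ 0.544

If T ~ Lognormal(μ,σ) then ln T ~ Normal(μ,σ), so the p-quantile of ln T is μ + z_p·σ.
ln(7.8) = 2.054 and ln(21) = 3.045; z_{0.14} = -1.08, z_{0.77} = 0.7388.
σ = (3.045 − 2.054)/(0.7388 − (-1.08)) = 0.544.
μ = 2.054 − (-1.08)·0.544 = 2.642.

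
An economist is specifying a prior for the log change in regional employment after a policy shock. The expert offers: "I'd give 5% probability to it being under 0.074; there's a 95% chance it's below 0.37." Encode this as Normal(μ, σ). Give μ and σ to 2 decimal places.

μ = 0.22, σ = 0.09

For Normal(μ,σ), the p-quantile is μ + z_p·σ. Here z_{0.05} = -1.645, z_{0.95} = 1.645.
So 0.074 = μ − 1.645σ and 0.37 = μ + 1.645σ.
Subtracting: σ = (0.37 − 0.074)/(1.645 − (-1.645)) = 0.09.
Then μ = 0.074 − (-1.645)·0.09 = 0.22.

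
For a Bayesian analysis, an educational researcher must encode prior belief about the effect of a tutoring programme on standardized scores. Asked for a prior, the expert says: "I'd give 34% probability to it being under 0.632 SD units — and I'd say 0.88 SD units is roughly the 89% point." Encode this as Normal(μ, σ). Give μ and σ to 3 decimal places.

The p-quantile of Normal(μ,σ) is μ + z_p·σ, with z_{0.34} = -0.4125 and z_{0.89} = 1.227.
Eliminate σ: μ = (z₂·x₁ − z₁·x₂)/(z₂ − z₁) = (1.227·0.632 − (-0.4125)·0.88)/1.639 = 0.694.
Then σ = (x₂ − x₁)/(z₂ − z₁) = (0.88 − 0.632)/1.639 = 0.151.

μ = 0.694, σ = 0.151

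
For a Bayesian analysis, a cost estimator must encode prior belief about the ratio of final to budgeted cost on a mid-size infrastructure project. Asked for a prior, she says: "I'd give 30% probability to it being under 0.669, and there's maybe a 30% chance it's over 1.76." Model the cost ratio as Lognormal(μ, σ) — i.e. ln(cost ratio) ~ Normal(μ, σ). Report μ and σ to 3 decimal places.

μ ≈ 0.082, σ ≈ 0.922

If T ~ Lognormal(μ,σ) then ln T ~ Normal(μ,σ), so the p-quantile of ln T is μ + z_p·σ.
ln(0.669) = -0.402 and ln(1.76) = 0.5653; z_{0.3} = -0.5244, z_{0.7} = 0.5244.
σ = (0.5653 − -0.402)/(0.5244 − (-0.5244)) = 0.922.
μ = -0.402 − (-0.5244)·0.922 = 0.082.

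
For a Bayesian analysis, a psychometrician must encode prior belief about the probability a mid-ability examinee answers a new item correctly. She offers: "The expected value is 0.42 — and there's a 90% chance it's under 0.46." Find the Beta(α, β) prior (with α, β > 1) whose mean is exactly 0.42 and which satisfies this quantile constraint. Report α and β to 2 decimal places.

With mean 0.42 fixed, write α = 0.42s, β = 0.58s where s = α+β.
Need P(θ < 0.46) = 0.9 under Beta(0.42s, 0.58s). Normal approximation: (q−m)/√(m(1−m)/s) ≈ z_{0.9} = 1.28, so s ≈ 0.42·0.58·(1.28)²/(0.46−0.42)² = 250.1.
At s = 250.1: P(θ<0.46) ≈ 0.899. Adjusting to match 0.9 gives s ≈ 251.42.
So α = 0.42·251.42 ≈ 105.60, β = 0.58·251.42 ≈ 145.82.

α ≈ 105.60, β ≈ 145.82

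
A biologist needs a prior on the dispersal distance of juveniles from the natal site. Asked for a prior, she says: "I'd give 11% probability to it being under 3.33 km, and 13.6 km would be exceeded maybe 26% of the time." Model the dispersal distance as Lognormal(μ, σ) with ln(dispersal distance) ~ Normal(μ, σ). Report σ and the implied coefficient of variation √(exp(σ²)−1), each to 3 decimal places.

σ ≈ 0.753, CV ≈ 0.873

If T ~ Lognormal(μ,σ) then ln T ~ Normal(μ,σ), so the p-quantile of ln T is μ + z_p·σ.
ln(3.33) = 1.203 and ln(13.6) = 2.61; z_{0.11} = -1.227, z_{0.74} = 0.6433.
σ = (2.61 − 1.203)/(0.6433 − (-1.227)) = 0.753.
μ = 1.203 − (-1.227)·0.753 = 2.126.
CV = √(exp(σ²)−1) = √(exp(0.5663)−1) = 0.873.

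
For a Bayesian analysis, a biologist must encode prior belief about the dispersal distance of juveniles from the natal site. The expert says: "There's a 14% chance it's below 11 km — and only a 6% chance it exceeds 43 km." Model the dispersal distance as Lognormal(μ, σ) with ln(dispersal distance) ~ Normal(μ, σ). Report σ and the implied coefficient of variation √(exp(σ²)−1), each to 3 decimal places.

If T ~ Lognormal(μ,σ) then ln T ~ Normal(μ,σ), so the p-quantile of ln T is μ + z_p·σ.
ln(11) = 2.398 and ln(43) = 3.761; z_{0.14} = -1.08, z_{0.94} = 1.555.
σ = (3.761 − 2.398)/(1.555 − (-1.08)) = 0.517.
μ = 2.398 − (-1.08)·0.517 = 2.957.
CV = √(exp(σ²)−1) = √(exp(0.2677)−1) = 0.554.

σ ≈ 0.517, CV ≈ 0.554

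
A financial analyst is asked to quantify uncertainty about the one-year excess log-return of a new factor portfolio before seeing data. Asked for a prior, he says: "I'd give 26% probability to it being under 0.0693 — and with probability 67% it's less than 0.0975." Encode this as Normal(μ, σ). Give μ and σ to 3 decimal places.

For Normal(μ,σ), the p-quantile is μ + z_p·σ. Here z_{0.26} = -0.6433, z_{0.67} = 0.4399.
So 0.0693 = μ − 0.6433σ and 0.0975 = μ + 0.4399σ.
Subtracting: σ = (0.0975 − 0.0693)/(0.4399 − (-0.6433)) = 0.026.
Then μ = 0.0693 − (-0.6433)·0.026 = 0.086.

μ = 0.086, σ = 0.026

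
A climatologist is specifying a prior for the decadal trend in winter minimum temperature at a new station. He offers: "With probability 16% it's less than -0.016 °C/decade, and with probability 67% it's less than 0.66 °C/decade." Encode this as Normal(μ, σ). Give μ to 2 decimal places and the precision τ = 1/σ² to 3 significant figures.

The p-quantile of Normal(μ,σ) is μ + z_p·σ, with z_{0.16} = -0.9945 and z_{0.67} = 0.4399.
Eliminate σ: μ = (z₂·x₁ − z₁·x₂)/(z₂ − z₁) = (0.4399·-0.016 − (-0.9945)·0.66)/1.434 = 0.45.
Then σ = (x₂ − x₁)/(z₂ − z₁) = (0.66 − -0.016)/1.434 = 0.47.
Precision τ = 1/σ² = 1/0.4713² = 4.5.

μ = 0.45, τ = 4.5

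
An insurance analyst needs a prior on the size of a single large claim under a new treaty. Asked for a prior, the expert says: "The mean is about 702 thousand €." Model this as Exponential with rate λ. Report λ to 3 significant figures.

λ ≈ 0.00142

Exponential mean = 1/λ, so λ = 1/702.0 = 0.00142.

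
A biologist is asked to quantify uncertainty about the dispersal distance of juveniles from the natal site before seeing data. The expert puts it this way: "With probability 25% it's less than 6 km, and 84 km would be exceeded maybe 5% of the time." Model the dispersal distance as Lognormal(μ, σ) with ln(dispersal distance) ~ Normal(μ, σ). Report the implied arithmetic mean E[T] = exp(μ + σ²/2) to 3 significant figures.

E[T] ≈ 24.7 km

If T ~ Lognormal(μ,σ) then ln T ~ Normal(μ,σ), so the p-quantile of ln T is μ + z_p·σ.
ln(6) = 1.792 and ln(84) = 4.431; z_{0.25} = -0.6745, z_{0.95} = 1.645.
σ = (4.431 − 1.792)/(1.645 − (-0.6745)) = 1.138.
μ = 1.792 − (-0.6745)·1.138 = 2.559.
E[T] = exp(μ + σ²/2) = exp(2.559 + 0.6473) = 24.7 km.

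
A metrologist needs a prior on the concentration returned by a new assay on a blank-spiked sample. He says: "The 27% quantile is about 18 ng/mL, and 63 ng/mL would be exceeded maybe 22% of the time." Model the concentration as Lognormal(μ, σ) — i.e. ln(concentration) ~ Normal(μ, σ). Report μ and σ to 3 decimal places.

μ ≈ 3.445, σ ≈ 0.905

If T ~ Lognormal(μ,σ) then ln T ~ Normal(μ,σ), so the p-quantile of ln T is μ + z_p·σ.
ln(18) = 2.89 and ln(63) = 4.143; z_{0.27} = -0.6128, z_{0.78} = 0.7722.
σ = (4.143 − 2.89)/(0.7722 − (-0.6128)) = 0.905.
μ = 2.89 − (-0.6128)·0.905 = 3.445.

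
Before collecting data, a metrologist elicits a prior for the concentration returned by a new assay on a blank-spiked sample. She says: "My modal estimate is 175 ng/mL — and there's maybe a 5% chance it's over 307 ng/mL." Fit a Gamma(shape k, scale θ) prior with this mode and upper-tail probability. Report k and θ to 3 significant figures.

Gamma(k,θ) with k>1 has mode (k−1)θ, so θ = 175/(k−1).
Need P(X < 307) = 0.95 with θ tied to k this way. Start at k = 2, θ = 175: P(X<307) ≈ 0.523.
Too low — raise k to concentrate. Iterating converges to k ≈ 9.83.
Then θ = 175/(9.83−1) ≈ 19.8.

k ≈ 9.83, θ ≈ 19.8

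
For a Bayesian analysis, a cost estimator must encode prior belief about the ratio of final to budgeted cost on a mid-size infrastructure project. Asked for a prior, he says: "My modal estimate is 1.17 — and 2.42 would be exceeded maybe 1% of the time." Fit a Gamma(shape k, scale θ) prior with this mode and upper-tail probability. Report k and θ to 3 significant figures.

Gamma(k,θ) with k>1 has mode (k−1)θ, so θ = 1.17/(k−1).
Need P(X < 2.42) = 0.99 with θ tied to k this way. Start at k = 2, θ = 1.17: P(X<2.42) ≈ 0.612.
Too low — raise k to concentrate. Iterating converges to k ≈ 10.2.
Then θ = 1.17/(10.2−1) ≈ 0.127.

k ≈ 10.2, θ ≈ 0.127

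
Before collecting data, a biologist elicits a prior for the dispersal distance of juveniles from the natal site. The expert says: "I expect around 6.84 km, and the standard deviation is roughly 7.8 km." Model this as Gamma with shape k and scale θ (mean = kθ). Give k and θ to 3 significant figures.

For Gamma(k, scale θ): mean = kθ, variance = kθ², so CV = 1/√k.
CV = SD/mean = 7.8/6.84 = 1.14, hence k = 1/CV² = 0.769.
Then θ = mean/k = 6.84/0.769 = 8.89.

k ≈ 0.769, θ ≈ 8.89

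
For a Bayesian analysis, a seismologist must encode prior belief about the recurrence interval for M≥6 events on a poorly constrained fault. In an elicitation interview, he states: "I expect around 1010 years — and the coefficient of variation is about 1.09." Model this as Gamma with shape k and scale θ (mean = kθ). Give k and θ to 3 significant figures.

For Gamma(k, scale θ): mean = kθ, variance = kθ², so CV = 1/√k.
CV = 1.09, hence k = 1/CV² = 0.842.
Then θ = mean/k = 1010/0.842 = 1200.

k ≈ 0.842, θ ≈ 1200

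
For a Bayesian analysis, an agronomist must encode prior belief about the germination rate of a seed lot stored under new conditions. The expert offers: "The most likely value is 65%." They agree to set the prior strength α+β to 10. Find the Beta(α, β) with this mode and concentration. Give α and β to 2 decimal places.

α = 6.20, β = 3.80

For α,β > 1 the Beta mode is (α−1)/(α+β−2). With α+β = 10, the mode is (α−1)/8.
Set (α−1)/8 = 0.65 → α = 1 + 0.65·8 = 6.20.
β = 10 − α = 3.80.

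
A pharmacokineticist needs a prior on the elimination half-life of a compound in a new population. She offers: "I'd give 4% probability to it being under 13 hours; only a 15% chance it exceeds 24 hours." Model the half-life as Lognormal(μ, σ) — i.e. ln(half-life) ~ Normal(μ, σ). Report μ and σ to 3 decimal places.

If T ~ Lognormal(μ,σ) then ln T ~ Normal(μ,σ), so the p-quantile of ln T is μ + z_p·σ.
ln(13) = 2.565 and ln(24) = 3.178; z_{0.04} = -1.751, z_{0.85} = 1.036.
σ = (3.178 − 2.565)/(1.036 − (-1.751)) = 0.220.
μ = 2.565 − (-1.751)·0.220 = 2.950.

μ ≈ 2.950, σ ≈ 0.220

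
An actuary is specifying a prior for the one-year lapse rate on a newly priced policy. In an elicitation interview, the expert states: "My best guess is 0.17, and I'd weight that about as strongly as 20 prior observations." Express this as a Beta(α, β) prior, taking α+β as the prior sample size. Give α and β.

Under the effective-sample-size interpretation, Beta(α, β) has prior mean α/(α+β) and prior sample size α+β.
So α+β = 20 and α/(α+β) = 0.17, giving α = 0.17·20 = 3.4 and β = 20 − 3.4 = 16.6.

α = 3.4, β = 16.6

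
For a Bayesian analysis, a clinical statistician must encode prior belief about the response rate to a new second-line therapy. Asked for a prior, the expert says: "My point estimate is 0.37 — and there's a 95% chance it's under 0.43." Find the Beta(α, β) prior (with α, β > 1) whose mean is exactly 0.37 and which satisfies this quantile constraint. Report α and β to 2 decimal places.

α ≈ 66.30, β ≈ 112.89

With mean 0.37 fixed, write α = 0.37s, β = 0.63s where s = α+β.
Need P(θ < 0.43) = 0.95 under Beta(0.37s, 0.63s). Normal approximation: (q−m)/√(m(1−m)/s) ≈ z_{0.95} = 1.64, so s ≈ 0.37·0.63·(1.64)²/(0.43−0.37)² = 175.2.
At s = 175.2: P(θ<0.43) ≈ 0.948. Adjusting to match 0.95 gives s ≈ 179.19.
So α = 0.37·179.19 ≈ 66.30, β = 0.63·179.19 ≈ 112.89.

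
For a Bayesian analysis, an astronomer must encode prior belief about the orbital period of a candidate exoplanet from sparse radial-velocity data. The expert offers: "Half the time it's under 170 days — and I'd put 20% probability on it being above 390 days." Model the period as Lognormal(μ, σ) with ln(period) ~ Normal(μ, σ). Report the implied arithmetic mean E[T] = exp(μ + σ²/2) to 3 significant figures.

If T ~ Lognormal(μ,σ) then ln T ~ Normal(μ,σ), so the p-quantile of ln T is μ + z_p·σ.
ln(170) = 5.136 and ln(390) = 5.966; z_{0.5} = 0, z_{0.8} = 0.8416.
σ = (5.966 − 5.136)/(0.8416 − (0)) = 0.987.
μ = 5.136 − (0)·0.987 = 5.136.
E[T] = exp(μ + σ²/2) = exp(5.136 + 0.4867) = 277 days.

E[T] ≈ 277 days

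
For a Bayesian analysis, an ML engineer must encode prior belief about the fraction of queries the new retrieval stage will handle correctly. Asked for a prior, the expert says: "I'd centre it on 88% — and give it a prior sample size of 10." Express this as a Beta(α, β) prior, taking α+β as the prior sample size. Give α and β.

α = 8.8, β = 1.2

Under the effective-sample-size interpretation, Beta(α, β) has prior mean α/(α+β) and prior sample size α+β.
So α+β = 10 and α/(α+β) = 0.88, giving α = 0.88·10 = 8.8 and β = 10 − 8.8 = 1.2.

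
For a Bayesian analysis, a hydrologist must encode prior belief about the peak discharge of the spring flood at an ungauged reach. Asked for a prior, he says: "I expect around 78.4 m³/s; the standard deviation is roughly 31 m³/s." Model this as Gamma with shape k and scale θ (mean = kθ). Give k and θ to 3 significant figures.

For Gamma(k, scale θ): mean = kθ, variance = kθ², so CV = 1/√k.
CV = SD/mean = 31/78.4 = 0.3954, hence k = 1/CV² = 6.4.
Then θ = mean/k = 78.4/6.4 = 12.3.

k ≈ 6.4, θ ≈ 12.3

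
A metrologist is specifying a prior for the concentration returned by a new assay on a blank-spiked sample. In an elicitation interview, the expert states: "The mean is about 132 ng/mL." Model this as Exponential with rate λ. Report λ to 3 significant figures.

λ ≈ 0.00758

Exponential mean = 1/λ, so λ = 1/132.0 = 0.00758.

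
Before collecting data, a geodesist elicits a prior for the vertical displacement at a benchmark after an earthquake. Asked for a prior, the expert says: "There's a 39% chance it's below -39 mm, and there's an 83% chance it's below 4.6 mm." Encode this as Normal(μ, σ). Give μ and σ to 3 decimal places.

For Normal(μ,σ), the p-quantile is μ + z_p·σ. Here z_{0.39} = -0.2793, z_{0.83} = 0.9542.
So -39 = μ − 0.2793σ and 4.6 = μ + 0.9542σ.
Subtracting: σ = (4.6 − -39)/(0.9542 − (-0.2793)) = 35.347.
Then μ = -39 − (-0.2793)·35.347 = -29.127.

μ = -29.127, σ = 35.347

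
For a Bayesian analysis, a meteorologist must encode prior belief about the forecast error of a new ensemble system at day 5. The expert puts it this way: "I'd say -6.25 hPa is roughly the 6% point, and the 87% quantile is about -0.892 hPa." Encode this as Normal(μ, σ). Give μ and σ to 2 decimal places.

μ = -3.14, σ = 2.00

The p-quantile of Normal(μ,σ) is μ + z_p·σ, with z_{0.06} = -1.555 and z_{0.87} = 1.126.
Eliminate σ: μ = (z₂·x₁ − z₁·x₂)/(z₂ − z₁) = (1.126·-6.25 − (-1.555)·-0.892)/2.681 = -3.14.
Then σ = (x₂ − x₁)/(z₂ − z₁) = (-0.892 − -6.25)/2.681 = 2.00.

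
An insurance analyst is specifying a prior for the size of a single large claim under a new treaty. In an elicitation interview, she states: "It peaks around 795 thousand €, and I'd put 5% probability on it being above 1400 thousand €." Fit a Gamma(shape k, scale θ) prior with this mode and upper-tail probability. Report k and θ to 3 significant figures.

k ≈ 9.71, θ ≈ 91.3

Gamma(k,θ) with k>1 has mode (k−1)θ, so θ = 795/(k−1).
Need P(X < 1400) = 0.95 with θ tied to k this way. Start at k = 2, θ = 795: P(X<1400) ≈ 0.525.
Too low — raise k to concentrate. Iterating converges to k ≈ 9.71.
Then θ = 795/(9.71−1) ≈ 91.3.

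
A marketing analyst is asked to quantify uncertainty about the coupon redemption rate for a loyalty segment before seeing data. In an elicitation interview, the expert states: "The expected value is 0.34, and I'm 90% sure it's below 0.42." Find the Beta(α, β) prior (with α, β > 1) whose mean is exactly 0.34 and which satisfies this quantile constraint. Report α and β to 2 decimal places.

With mean 0.34 fixed, write α = 0.34s, β = 0.66s where s = α+β.
Need P(θ < 0.42) = 0.9 under Beta(0.34s, 0.66s). Normal approximation: (q−m)/√(m(1−m)/s) ≈ z_{0.9} = 1.28, so s ≈ 0.34·0.66·(1.28)²/(0.42−0.34)² = 57.6.
At s = 57.6: P(θ<0.42) ≈ 0.898. Adjusting to match 0.9 gives s ≈ 58.88.
So α = 0.34·58.88 ≈ 20.02, β = 0.66·58.88 ≈ 38.86.

α ≈ 20.02, β ≈ 38.86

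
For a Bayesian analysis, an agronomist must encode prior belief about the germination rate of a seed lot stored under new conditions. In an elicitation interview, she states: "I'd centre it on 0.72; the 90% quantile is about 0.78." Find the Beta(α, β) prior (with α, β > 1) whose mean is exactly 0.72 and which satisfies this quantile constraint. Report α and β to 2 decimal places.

With mean 0.72 fixed, write α = 0.72s, β = 0.28s where s = α+β.
Need P(θ < 0.78) = 0.9 under Beta(0.72s, 0.28s). Normal approximation: (q−m)/√(m(1−m)/s) ≈ z_{0.9} = 1.28, so s ≈ 0.72·0.28·(1.28)²/(0.78−0.72)² = 92.0.
At s = 92.0: P(θ<0.78) ≈ 0.905. Adjusting to match 0.9 gives s ≈ 88.12.
So α = 0.72·88.12 ≈ 63.44, β = 0.28·88.12 ≈ 24.67.

α ≈ 63.44, β ≈ 24.67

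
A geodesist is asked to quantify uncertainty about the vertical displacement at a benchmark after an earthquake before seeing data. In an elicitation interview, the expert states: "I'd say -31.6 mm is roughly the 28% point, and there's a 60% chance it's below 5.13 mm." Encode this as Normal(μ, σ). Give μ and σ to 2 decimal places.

μ = -6.00, σ = 43.93

The p-quantile of Normal(μ,σ) is μ + z_p·σ, with z_{0.28} = -0.5828 and z_{0.6} = 0.2533.
Eliminate σ: μ = (z₂·x₁ − z₁·x₂)/(z₂ − z₁) = (0.2533·-31.6 − (-0.5828)·5.13)/0.8362 = -6.00.
Then σ = (x₂ − x₁)/(z₂ − z₁) = (5.13 − -31.6)/0.8362 = 43.93.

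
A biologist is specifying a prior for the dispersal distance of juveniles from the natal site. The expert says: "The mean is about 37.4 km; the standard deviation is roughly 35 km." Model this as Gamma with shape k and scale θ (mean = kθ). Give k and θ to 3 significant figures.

k ≈ 1.14, θ ≈ 32.8

For Gamma(k, scale θ): mean = kθ, variance = kθ², so CV = 1/√k.
CV = SD/mean = 35/37.4 = 0.9358, hence k = 1/CV² = 1.14.
Then θ = mean/k = 37.4/1.14 = 32.8.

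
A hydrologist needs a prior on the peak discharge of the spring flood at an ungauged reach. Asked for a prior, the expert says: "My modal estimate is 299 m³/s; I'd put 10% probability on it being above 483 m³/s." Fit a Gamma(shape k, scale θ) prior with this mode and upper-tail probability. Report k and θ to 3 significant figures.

k ≈ 9.18, θ ≈ 36.6

Gamma(k,θ) with k>1 has mode (k−1)θ, so θ = 299/(k−1).
Need P(X < 483) = 0.9 with θ tied to k this way. Start at k = 2, θ = 299: P(X<483) ≈ 0.480.
Too low — raise k to concentrate. Iterating converges to k ≈ 9.18.
Then θ = 299/(9.18−1) ≈ 36.6.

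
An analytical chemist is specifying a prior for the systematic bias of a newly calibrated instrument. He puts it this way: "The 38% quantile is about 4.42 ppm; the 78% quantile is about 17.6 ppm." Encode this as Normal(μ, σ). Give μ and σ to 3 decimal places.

μ = 8.156, σ = 12.230

The p-quantile of Normal(μ,σ) is μ + z_p·σ, with z_{0.38} = -0.3055 and z_{0.78} = 0.7722.
Eliminate σ: μ = (z₂·x₁ − z₁·x₂)/(z₂ − z₁) = (0.7722·4.42 − (-0.3055)·17.6)/1.078 = 8.156.
Then σ = (x₂ − x₁)/(z₂ − z₁) = (17.6 − 4.42)/1.078 = 12.230.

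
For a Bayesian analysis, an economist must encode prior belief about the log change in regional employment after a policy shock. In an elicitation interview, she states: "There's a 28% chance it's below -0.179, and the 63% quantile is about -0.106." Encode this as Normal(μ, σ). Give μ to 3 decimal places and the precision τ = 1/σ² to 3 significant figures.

μ = -0.132, τ = 157

For Normal(μ,σ), the p-quantile is μ + z_p·σ. Here z_{0.28} = -0.5828, z_{0.63} = 0.3319.
So -0.179 = μ − 0.5828σ and -0.106 = μ + 0.3319σ.
Subtracting: σ = (-0.106 − -0.179)/(0.3319 − (-0.5828)) = 0.080.
Then μ = -0.179 − (-0.5828)·0.080 = -0.132.
Precision τ = 1/σ² = 1/0.07981² = 157.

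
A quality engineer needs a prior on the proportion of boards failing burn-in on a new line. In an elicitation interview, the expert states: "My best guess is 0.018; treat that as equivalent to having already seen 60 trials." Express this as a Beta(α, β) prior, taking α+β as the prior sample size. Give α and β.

α = 1.08, β = 58.92

Under the effective-sample-size interpretation, Beta(α, β) has prior mean α/(α+β) and prior sample size α+β.
So α+β = 60 and α/(α+β) = 0.018, giving α = 0.018·60 = 1.08 and β = 60 − 1.08 = 58.92.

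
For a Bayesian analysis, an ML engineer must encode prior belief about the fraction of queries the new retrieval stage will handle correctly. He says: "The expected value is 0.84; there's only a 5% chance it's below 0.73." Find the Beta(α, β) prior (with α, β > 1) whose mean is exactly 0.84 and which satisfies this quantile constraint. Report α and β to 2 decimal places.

α ≈ 29.73, β ≈ 5.66

With mean 0.84 fixed, write α = 0.84s, β = 0.16s where s = α+β.
Need P(θ < 0.73) = 0.05 under Beta(0.84s, 0.16s). Normal approximation: (q−m)/√(m(1−m)/s) ≈ z_{0.05} = -1.64, so s ≈ 0.84·0.16·(-1.64)²/(0.73−0.84)² = 30.1.
At s = 30.1: P(θ<0.73) ≈ 0.063. Adjusting to match 0.05 gives s ≈ 35.40.
So α = 0.84·35.40 ≈ 29.73, β = 0.16·35.40 ≈ 5.66.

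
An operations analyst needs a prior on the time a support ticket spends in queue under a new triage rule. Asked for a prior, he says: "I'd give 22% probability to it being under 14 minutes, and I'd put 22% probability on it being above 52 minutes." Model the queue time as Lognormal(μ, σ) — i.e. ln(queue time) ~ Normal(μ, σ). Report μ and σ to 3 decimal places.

If T ~ Lognormal(μ,σ) then ln T ~ Normal(μ,σ), so the p-quantile of ln T is μ + z_p·σ.
ln(14) = 2.639 and ln(52) = 3.951; z_{0.22} = -0.7722, z_{0.78} = 0.7722.
σ = (3.951 − 2.639)/(0.7722 − (-0.7722)) = 0.850.
μ = 2.639 − (-0.7722)·0.850 = 3.295.

μ ≈ 3.295, σ ≈ 0.850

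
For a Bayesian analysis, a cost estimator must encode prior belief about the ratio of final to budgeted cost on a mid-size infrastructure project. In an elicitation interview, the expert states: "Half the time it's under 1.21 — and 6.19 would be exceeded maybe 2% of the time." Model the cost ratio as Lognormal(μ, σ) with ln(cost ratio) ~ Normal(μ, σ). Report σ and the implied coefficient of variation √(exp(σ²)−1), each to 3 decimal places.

σ ≈ 0.795, CV ≈ 0.939

If T ~ Lognormal(μ,σ) then ln T ~ Normal(μ,σ), so the p-quantile of ln T is μ + z_p·σ.
ln(1.21) = 0.1906 and ln(6.19) = 1.823; z_{0.5} = 0, z_{0.98} = 2.054.
σ = (1.823 − 0.1906)/(2.054 − (0)) = 0.795.
μ = 0.1906 − (0)·0.795 = 0.191.
CV = √(exp(σ²)−1) = √(exp(0.6317)−1) = 0.939.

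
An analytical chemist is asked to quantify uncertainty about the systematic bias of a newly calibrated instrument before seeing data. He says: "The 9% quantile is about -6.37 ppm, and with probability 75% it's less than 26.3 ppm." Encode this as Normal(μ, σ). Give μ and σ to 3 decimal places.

For Normal(μ,σ), the p-quantile is μ + z_p·σ. Here z_{0.09} = -1.341, z_{0.75} = 0.6745.
So -6.37 = μ − 1.341σ and 26.3 = μ + 0.6745σ.
Subtracting: σ = (26.3 − -6.37)/(0.6745 − (-1.341)) = 16.211.
Then μ = -6.37 − (-1.341)·16.211 = 15.366.

μ = 15.366, σ = 16.211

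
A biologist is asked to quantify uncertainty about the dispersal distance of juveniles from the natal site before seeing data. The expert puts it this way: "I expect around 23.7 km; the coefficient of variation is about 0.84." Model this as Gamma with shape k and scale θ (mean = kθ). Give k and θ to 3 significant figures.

k ≈ 1.42, θ ≈ 16.7

For Gamma(k, scale θ): mean = kθ, variance = kθ², so CV = 1/√k.
CV = 0.84, hence k = 1/CV² = 1.42.
Then θ = mean/k = 23.7/1.42 = 16.7.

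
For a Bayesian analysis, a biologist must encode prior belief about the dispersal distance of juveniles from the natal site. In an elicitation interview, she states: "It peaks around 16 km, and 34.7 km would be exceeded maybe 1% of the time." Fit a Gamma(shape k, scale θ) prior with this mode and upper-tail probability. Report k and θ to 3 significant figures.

k ≈ 9.07, θ ≈ 1.98

Gamma(k,θ) with k>1 has mode (k−1)θ, so θ = 16/(k−1).
Need P(X < 34.7) = 0.99 with θ tied to k this way. Start at k = 2, θ = 16: P(X<34.7) ≈ 0.638.
Too low — raise k to concentrate. Iterating converges to k ≈ 9.07.
Then θ = 16/(9.07−1) ≈ 1.98.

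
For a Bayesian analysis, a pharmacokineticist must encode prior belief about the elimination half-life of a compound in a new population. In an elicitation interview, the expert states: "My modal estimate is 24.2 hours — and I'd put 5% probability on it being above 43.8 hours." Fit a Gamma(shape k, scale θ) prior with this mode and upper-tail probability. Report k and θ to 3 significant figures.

k ≈ 8.92, θ ≈ 3.06

Gamma(k,θ) with k>1 has mode (k−1)θ, so θ = 24.2/(k−1).
Need P(X < 43.8) = 0.95 with θ tied to k this way. Start at k = 2, θ = 24.2: P(X<43.8) ≈ 0.540.
Too low — raise k to concentrate. Iterating converges to k ≈ 8.92.
Then θ = 24.2/(8.92−1) ≈ 3.06.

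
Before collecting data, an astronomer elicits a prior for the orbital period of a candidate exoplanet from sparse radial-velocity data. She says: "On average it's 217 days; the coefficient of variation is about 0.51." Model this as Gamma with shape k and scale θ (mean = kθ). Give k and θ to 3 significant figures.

k ≈ 3.84, θ ≈ 56.4

For Gamma(k, scale θ): mean = kθ, variance = kθ², so CV = 1/√k.
CV = 0.51, hence k = 1/CV² = 3.84.
Then θ = mean/k = 217/3.84 = 56.4.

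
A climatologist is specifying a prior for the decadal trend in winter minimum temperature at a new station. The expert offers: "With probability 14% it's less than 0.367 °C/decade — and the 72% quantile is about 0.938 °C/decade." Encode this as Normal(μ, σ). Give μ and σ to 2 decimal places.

For Normal(μ,σ), the p-quantile is μ + z_p·σ. Here z_{0.14} = -1.08, z_{0.72} = 0.5828.
So 0.367 = μ − 1.08σ and 0.938 = μ + 0.5828σ.
Subtracting: σ = (0.938 − 0.367)/(0.5828 − (-1.08)) = 0.34.
Then μ = 0.367 − (-1.08)·0.34 = 0.74.

μ = 0.74, σ = 0.34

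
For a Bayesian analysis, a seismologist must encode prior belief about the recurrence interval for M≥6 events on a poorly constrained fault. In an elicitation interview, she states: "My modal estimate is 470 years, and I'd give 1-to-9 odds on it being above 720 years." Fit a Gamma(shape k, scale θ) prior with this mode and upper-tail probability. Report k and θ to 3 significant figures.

k ≈ 11.3, θ ≈ 45.8

Gamma(k,θ) with k>1 has mode (k−1)θ, so θ = 470/(k−1).
Need P(X < 720) = 0.9 with θ tied to k this way. Start at k = 2, θ = 470: P(X<720) ≈ 0.453.
Too low — raise k to concentrate. Iterating converges to k ≈ 11.3.
Then θ = 470/(11.3−1) ≈ 45.8.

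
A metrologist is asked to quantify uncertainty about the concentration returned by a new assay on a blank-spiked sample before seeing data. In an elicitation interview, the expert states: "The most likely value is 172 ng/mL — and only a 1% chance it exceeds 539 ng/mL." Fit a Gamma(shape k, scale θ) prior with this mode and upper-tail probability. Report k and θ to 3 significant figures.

k ≈ 4.41, θ ≈ 50.4

Gamma(k,θ) with k>1 has mode (k−1)θ, so θ = 172/(k−1).
Need P(X < 539) = 0.99 with θ tied to k this way. Start at k = 2, θ = 172: P(X<539) ≈ 0.820.
Too low — raise k to concentrate. Iterating converges to k ≈ 4.41.
Then θ = 172/(4.41−1) ≈ 50.4.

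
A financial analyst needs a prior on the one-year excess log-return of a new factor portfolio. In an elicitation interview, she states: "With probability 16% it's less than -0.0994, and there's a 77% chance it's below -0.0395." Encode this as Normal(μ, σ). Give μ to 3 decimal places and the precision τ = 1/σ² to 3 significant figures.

For Normal(μ,σ), the p-quantile is μ + z_p·σ. Here z_{0.16} = -0.9945, z_{0.77} = 0.7388.
So -0.0994 = μ − 0.9945σ and -0.0395 = μ + 0.7388σ.
Subtracting: σ = (-0.0395 − -0.0994)/(0.7388 − (-0.9945)) = 0.035.
Then μ = -0.0994 − (-0.9945)·0.035 = -0.065.
Precision τ = 1/σ² = 1/0.03456² = 837.

μ = -0.065, τ = 837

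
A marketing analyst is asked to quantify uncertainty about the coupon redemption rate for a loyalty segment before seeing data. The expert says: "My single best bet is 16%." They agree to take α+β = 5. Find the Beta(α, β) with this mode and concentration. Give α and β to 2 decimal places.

α = 1.48, β = 3.52

For α,β > 1 the Beta mode is (α−1)/(α+β−2). With α+β = 5, the mode is (α−1)/3.
Set (α−1)/3 = 0.16 → α = 1 + 0.16·3 = 1.48.
β = 5 − α = 3.52.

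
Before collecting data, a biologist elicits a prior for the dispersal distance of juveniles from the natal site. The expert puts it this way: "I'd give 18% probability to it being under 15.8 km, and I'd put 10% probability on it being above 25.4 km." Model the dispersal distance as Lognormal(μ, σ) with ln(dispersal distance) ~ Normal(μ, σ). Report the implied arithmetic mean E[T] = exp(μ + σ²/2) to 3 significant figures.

If T ~ Lognormal(μ,σ) then ln T ~ Normal(μ,σ), so the p-quantile of ln T is μ + z_p·σ.
ln(15.8) = 2.76 and ln(25.4) = 3.235; z_{0.18} = -0.9154, z_{0.9} = 1.282.
σ = (3.235 − 2.76)/(1.282 − (-0.9154)) = 0.216.
μ = 2.76 − (-0.9154)·0.216 = 2.958.
E[T] = exp(μ + σ²/2) = exp(2.958 + 0.0233) = 19.7 km.

E[T] ≈ 19.7 km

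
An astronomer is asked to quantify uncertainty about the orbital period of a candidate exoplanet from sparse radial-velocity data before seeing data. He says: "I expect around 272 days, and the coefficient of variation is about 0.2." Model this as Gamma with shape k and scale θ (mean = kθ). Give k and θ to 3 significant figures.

For Gamma(k, scale θ): mean = kθ, variance = kθ², so CV = 1/√k.
CV = 0.2, hence k = 1/CV² = 25.
Then θ = mean/k = 272/25 = 10.9.

k ≈ 25, θ ≈ 10.9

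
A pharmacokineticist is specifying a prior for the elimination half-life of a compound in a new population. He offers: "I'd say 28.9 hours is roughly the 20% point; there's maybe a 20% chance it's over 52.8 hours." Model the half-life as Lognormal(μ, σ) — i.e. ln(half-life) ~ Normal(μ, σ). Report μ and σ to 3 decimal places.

If T ~ Lognormal(μ,σ) then ln T ~ Normal(μ,σ), so the p-quantile of ln T is μ + z_p·σ.
ln(28.9) = 3.364 and ln(52.8) = 3.967; z_{0.2} = -0.8416, z_{0.8} = 0.8416.
σ = (3.967 − 3.364)/(0.8416 − (-0.8416)) = 0.358.
μ = 3.364 − (-0.8416)·0.358 = 3.665.

μ ≈ 3.665, σ ≈ 0.358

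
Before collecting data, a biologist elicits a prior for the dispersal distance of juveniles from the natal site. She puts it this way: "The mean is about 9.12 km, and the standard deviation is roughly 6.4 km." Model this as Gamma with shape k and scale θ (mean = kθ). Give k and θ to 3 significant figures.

For Gamma(k, scale θ): mean = kθ, variance = kθ², so CV = 1/√k.
CV = SD/mean = 6.4/9.12 = 0.7018, hence k = 1/CV² = 2.03.
Then θ = mean/k = 9.12/2.03 = 4.49.

k ≈ 2.03, θ ≈ 4.49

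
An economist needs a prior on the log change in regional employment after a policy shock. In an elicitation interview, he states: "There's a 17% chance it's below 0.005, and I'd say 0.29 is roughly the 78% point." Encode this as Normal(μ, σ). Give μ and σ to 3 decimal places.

μ = 0.163, σ = 0.165

The p-quantile of Normal(μ,σ) is μ + z_p·σ, with z_{0.17} = -0.9542 and z_{0.78} = 0.7722.
Eliminate σ: μ = (z₂·x₁ − z₁·x₂)/(z₂ − z₁) = (0.7722·0.005 − (-0.9542)·0.29)/1.726 = 0.163.
Then σ = (x₂ − x₁)/(z₂ − z₁) = (0.29 − 0.005)/1.726 = 0.165.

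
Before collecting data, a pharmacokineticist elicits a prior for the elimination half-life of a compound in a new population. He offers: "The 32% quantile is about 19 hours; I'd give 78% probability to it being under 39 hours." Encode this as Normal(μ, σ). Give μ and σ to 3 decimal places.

μ = 26.544, σ = 16.130

For Normal(μ,σ), the p-quantile is μ + z_p·σ. Here z_{0.32} = -0.4677, z_{0.78} = 0.7722.
So 19 = μ − 0.4677σ and 39 = μ + 0.7722σ.
Subtracting: σ = (39 − 19)/(0.7722 − (-0.4677)) = 16.130.
Then μ = 19 − (-0.4677)·16.130 = 26.544.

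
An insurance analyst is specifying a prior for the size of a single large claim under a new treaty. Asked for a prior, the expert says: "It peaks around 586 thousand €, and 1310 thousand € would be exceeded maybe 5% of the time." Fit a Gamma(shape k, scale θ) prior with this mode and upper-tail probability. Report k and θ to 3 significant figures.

Gamma(k,θ) with k>1 has mode (k−1)θ, so θ = 586/(k−1).
Need P(X < 1310) = 0.95 with θ tied to k this way. Start at k = 2, θ = 586: P(X<1310) ≈ 0.654.
Too low — raise k to concentrate. Iterating converges to k ≈ 5.25.
Then θ = 586/(5.25−1) ≈ 138.

k ≈ 5.25, θ ≈ 138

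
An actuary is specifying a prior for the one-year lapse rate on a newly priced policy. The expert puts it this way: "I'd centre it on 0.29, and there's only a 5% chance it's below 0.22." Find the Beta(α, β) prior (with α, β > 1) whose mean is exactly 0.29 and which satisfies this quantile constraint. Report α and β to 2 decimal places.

With mean 0.29 fixed, write α = 0.29s, β = 0.71s where s = α+β.
Need P(θ < 0.22) = 0.05 under Beta(0.29s, 0.71s). Normal approximation: (q−m)/√(m(1−m)/s) ≈ z_{0.05} = -1.64, so s ≈ 0.29·0.71·(-1.64)²/(0.22−0.29)² = 113.7.
At s = 113.7: P(θ<0.22) ≈ 0.044. Adjusting to match 0.05 gives s ≈ 105.59.
So α = 0.29·105.59 ≈ 30.62, β = 0.71·105.59 ≈ 74.97.

α ≈ 30.62, β ≈ 74.97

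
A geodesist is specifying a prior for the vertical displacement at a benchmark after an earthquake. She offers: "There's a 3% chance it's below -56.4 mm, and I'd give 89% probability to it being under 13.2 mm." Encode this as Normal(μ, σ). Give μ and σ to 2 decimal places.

The p-quantile of Normal(μ,σ) is μ + z_p·σ, with z_{0.03} = -1.881 and z_{0.89} = 1.227.
Eliminate σ: μ = (z₂·x₁ − z₁·x₂)/(z₂ − z₁) = (1.227·-56.4 − (-1.881)·13.2)/3.107 = -14.27.
Then σ = (x₂ − x₁)/(z₂ − z₁) = (13.2 − -56.4)/3.107 = 22.40.

μ = -14.27, σ = 22.40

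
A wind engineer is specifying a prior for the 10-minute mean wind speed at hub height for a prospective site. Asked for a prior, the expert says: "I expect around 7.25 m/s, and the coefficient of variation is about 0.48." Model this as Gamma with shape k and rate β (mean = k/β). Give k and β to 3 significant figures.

For Gamma(k, rate β): mean = k/β, variance = k/β², so CV = 1/√k.
CV = 0.48, hence k = 1/CV² = 4.34.
Then β = k/mean = 4.34/7.25 = 0.599.

k ≈ 4.34, β ≈ 0.599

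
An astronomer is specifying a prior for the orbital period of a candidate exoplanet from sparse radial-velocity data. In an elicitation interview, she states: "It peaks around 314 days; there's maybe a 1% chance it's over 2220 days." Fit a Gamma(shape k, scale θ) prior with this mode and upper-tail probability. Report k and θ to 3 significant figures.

Gamma(k,θ) with k>1 has mode (k−1)θ, so θ = 314/(k−1).
Need P(X < 2220) = 0.99 with θ tied to k this way. Start at k = 2, θ = 314: P(X<2220) ≈ 0.993.
Too high — lower k to spread out. Iterating converges to k ≈ 1.92.
Then θ = 314/(1.92−1) ≈ 342.

k ≈ 1.92, θ ≈ 342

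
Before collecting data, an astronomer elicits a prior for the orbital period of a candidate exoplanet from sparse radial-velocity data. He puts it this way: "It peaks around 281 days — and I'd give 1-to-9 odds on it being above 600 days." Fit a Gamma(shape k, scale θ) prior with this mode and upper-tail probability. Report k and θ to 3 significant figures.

k ≈ 4.34, θ ≈ 84.1

Gamma(k,θ) with k>1 has mode (k−1)θ, so θ = 281/(k−1).
Need P(X < 600) = 0.9 with θ tied to k this way. Start at k = 2, θ = 281: P(X<600) ≈ 0.629.
Too low — raise k to concentrate. Iterating converges to k ≈ 4.34.
Then θ = 281/(4.34−1) ≈ 84.1.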